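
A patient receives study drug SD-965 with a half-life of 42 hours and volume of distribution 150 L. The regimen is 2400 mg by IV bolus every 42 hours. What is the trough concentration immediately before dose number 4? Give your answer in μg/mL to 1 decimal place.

f = (1/2)^(τ/t½) = (1/2)^(42/42) ≈ 0.5000.
C₀ = D/Vd = 2400/150 ≈ 16.000 μg/mL.
Before the 4th dose, 3 doses have been given. Superposition: Cmin = C₀·(f + f² + … + f^3).
≈ 16.000 × (0.5000 + 0.2500 + 0.1250) ≈ 16.000 × 0.8750 ≈ 14.000 μg/mL.

14.0 μg/mL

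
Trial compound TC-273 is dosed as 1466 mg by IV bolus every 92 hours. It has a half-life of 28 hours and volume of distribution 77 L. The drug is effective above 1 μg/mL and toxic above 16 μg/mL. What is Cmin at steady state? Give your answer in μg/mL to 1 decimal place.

2.2 μg/mL

τ/t½ = 92/28 ≈ 3.2857, so fraction remaining f = (1/2)^(92/28) ≈ 0.1025.
Accumulation ratio R = 1/(1 − f) ≈ 1/0.8975 ≈ 1.1142.
Each bolus raises the concentration by D/Vd = 1466/77 ≈ 19.039 μg/mL.
Cmax,ss = C₀/(1 − f) ≈ 19.039/0.8975 ≈ 21.213 μg/mL.
Steady-state trough Cmin,ss = Cmax,ss·f ≈ 21.213 × 0.1025 ≈ 2.174 μg/mL.
Trough 2.2 μg/mL vs MEC 1 μg/mL: adequate.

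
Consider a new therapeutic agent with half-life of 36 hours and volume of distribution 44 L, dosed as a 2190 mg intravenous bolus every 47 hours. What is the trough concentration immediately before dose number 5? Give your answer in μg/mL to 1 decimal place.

32.9 μg/mL

f = (1/2)^(τ/t½) = (1/2)^(47/36) ≈ 0.4046.
C₀ = D/Vd = 2190/44 ≈ 49.773 μg/mL.
Before the 5th dose, 4 doses have been given. Superposition: Cmin = C₀·(f + f² + … + f^4).
≈ 49.773 × (0.4046 + 0.1637 + 0.0662 + 0.0268) ≈ 49.773 × 0.6613 ≈ 32.915 μg/mL.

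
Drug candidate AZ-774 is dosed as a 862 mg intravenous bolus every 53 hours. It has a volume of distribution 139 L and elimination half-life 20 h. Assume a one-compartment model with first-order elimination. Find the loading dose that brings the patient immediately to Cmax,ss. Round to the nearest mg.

1025 mg

f = (1/2)^(53/20) ≈ 0.159320; accumulation ratio R = 1/(1−f) ≈ 1.18951.
Loading dose to hit Cmax,ss on first dose: D_load = D_maint·R ≈ 862 × 1.18951 ≈ 1025.36 mg.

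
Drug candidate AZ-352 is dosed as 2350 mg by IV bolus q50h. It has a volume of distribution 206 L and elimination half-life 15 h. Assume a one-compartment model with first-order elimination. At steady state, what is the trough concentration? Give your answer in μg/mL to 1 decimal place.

1.3 μg/mL

k = ln2/t½ = ln2/15 ≈ 0.046210 h⁻¹; fraction remaining f = e^(−kτ) = e^(−0.046210×50) ≈ 0.0992.
Accumulation ratio R = 1/(1 − f) ≈ 1/0.9008 ≈ 1.1101.
Each bolus raises the concentration by D/Vd = 2350/206 ≈ 11.408 μg/mL.
Steady-state peak Cmax,ss = C₀·R ≈ 11.408 × 1.1101 ≈ 12.664 μg/mL.
Steady-state trough Cmin,ss = Cmax,ss·f ≈ 12.664 × 0.0992 ≈ 1.256 μg/mL.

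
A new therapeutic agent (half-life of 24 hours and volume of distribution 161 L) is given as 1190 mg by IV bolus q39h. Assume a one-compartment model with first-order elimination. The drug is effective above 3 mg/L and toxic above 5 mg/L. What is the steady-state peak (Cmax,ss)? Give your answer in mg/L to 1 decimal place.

10.9 mg/L

τ/t½ = 39/24 ≈ 1.625, so fraction remaining f = (1/2)^(39/24) ≈ 0.3242.
Accumulation ratio R = 1/(1 − f) ≈ 1/0.6758 ≈ 1.4797.
Single-dose peak C₀ = D/Vd = 1190/161 ≈ 7.391 mg/L.
Steady-state peak Cmax,ss = C₀·R ≈ 7.391 × 1.4797 ≈ 10.936 mg/L.
Peak 10.9 mg/L vs MTC 5 mg/L: exceeds toxic threshold.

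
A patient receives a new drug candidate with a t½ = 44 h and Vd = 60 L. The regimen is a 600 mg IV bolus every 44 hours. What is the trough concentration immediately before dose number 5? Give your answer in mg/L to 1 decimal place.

f = (1/2)^(τ/t½) = (1/2)^(44/44) ≈ 0.5000.
C₀ = D/Vd = 600/60 ≈ 10.000 mg/L.
Before the 5th dose, 4 doses have been given. Superposition: Cmin = C₀·(f + f² + … + f^4).
≈ 10.000 × (0.5000 + 0.2500 + 0.1250 + 0.0625) ≈ 10.000 × 0.9375 ≈ 9.375 mg/L.

9.4 mg/L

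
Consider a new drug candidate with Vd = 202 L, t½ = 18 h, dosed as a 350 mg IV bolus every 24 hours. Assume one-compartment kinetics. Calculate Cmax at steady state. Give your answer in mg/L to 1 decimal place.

2.9 mg/L

k = ln2/t½ = ln2/18 ≈ 0.038508 h⁻¹; fraction remaining f = e^(−kτ) = e^(−0.038508×24) ≈ 0.3969.
At steady state, accumulation factor R = 1/(1 − e^(−kτ)) ≈ 1.6581.
Single-dose peak C₀ = D/Vd = 350/202 ≈ 1.733 mg/L.
Cmax,ss = C₀/(1 − f) ≈ 1.733/0.6031 ≈ 2.873 mg/L.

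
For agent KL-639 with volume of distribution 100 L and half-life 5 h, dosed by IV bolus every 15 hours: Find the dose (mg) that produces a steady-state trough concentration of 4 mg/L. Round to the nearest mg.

τ/t½ = 15/5 ≈ 3, so f = (1/2)^(15/5) ≈ 0.125000.
Cmin,ss = (D/Vd)·f/(1−f), so D = Cmin,ss·Vd·(1−f)/f.
D = 4 × 100 × (1−f)/f ≈ 4 × 100 × 7.00000 ≈ 2800.00 mg.

2800 mg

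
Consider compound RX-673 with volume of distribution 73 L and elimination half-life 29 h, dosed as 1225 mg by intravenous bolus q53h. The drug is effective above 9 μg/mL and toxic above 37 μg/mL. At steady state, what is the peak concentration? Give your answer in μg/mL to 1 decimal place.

Over one 53-h interval, 53/29 ≈ 1.8276 half-lives elapse, leaving f ≈ 0.2817 of each dose.
At steady state, accumulation factor R = 1/(1 − e^(−kτ)) ≈ 1.3922.
Single-dose peak C₀ = D/Vd = 1225/73 ≈ 16.781 μg/mL.
Cmax,ss = C₀/(1 − f) ≈ 16.781/0.7183 ≈ 23.362 μg/mL.
Peak 23.4 μg/mL vs MTC 37 μg/mL: below toxic threshold.

23.4 μg/mL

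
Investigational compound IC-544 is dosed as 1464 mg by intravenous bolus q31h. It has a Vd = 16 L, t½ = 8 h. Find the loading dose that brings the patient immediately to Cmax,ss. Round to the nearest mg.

f = (1/2)^(31/8) ≈ 0.068157; accumulation ratio R = 1/(1−f) ≈ 1.07314.
Loading dose to hit Cmax,ss on first dose: D_load = D_maint·R ≈ 1464 × 1.07314 ≈ 1571.08 mg.

1571 mg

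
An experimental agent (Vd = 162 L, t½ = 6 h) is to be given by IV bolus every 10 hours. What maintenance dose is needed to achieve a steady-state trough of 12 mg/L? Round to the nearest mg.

4228 mg

τ/t½ = 10/6 ≈ 1.6667, so f = (1/2)^(10/6) ≈ 0.314980.
Cmin,ss = (D/Vd)·f/(1−f), so D = Cmin,ss·Vd·(1−f)/f.
D = 12 × 162 × (1−f)/f ≈ 12 × 162 × 2.17480 ≈ 4227.81 mg.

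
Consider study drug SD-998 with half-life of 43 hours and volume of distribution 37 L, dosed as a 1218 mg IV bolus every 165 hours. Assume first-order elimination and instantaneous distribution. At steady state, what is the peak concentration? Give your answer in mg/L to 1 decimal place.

Over one 165-h interval, 165/43 ≈ 3.8372 half-lives elapse, leaving f ≈ 0.0700 of each dose.
Accumulation ratio R = 1/(1 − f) ≈ 1/0.9300 ≈ 1.0753.
Single-dose peak C₀ = D/Vd = 1218/37 ≈ 32.919 mg/L.
Steady-state peak Cmax,ss = C₀·R ≈ 32.919 × 1.0753 ≈ 35.398 mg/L.

35.4 mg/L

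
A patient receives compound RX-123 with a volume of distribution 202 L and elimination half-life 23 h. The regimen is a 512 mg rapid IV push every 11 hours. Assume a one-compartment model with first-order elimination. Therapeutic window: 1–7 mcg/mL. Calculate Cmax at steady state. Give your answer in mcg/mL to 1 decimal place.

Over one 11-h interval, 11/23 ≈ 0.47826 half-lives elapse, leaving f ≈ 0.7178 of each dose.
Accumulation ratio R = 1/(1 − f) ≈ 1/0.2822 ≈ 3.5436.
Each bolus raises the concentration by D/Vd = 512/202 ≈ 2.535 mcg/mL.
Steady-state peak Cmax,ss = C₀·R ≈ 2.535 × 3.5436 ≈ 8.983 mcg/mL.
Peak 9.0 mcg/mL vs MTC 7 mcg/mL: exceeds toxic threshold.

9.0 mcg/mL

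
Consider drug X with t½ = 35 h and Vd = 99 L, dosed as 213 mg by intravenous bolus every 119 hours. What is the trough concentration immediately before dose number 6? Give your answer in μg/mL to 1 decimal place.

f = (1/2)^(τ/t½) = (1/2)^(119/35) ≈ 0.0947.
C₀ = D/Vd = 213/99 ≈ 2.152 μg/mL.
Before the 6th dose, 5 doses have been given. Superposition: Cmin = C₀·(f + f² + … + f^5).
≈ 2.152 × (0.0947 + 0.0090 + 0.0008 + 0.0001 + 0.0000) ≈ 2.152 × 0.1046 ≈ 0.225 μg/mL.

0.2 μg/mL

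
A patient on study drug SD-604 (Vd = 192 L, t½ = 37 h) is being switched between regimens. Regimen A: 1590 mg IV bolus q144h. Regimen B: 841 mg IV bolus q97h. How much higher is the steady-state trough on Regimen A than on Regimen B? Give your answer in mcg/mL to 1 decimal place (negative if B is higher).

-0.3 mcg/mL

Regimen A: f = (1/2)^(144/37) ≈ 0.0674; Cmin,ss = (1590/192)·f/(1−f) ≈ 0.598 mcg/mL.
Regimen B: f = (1/2)^(97/37) ≈ 0.1625; Cmin,ss = (841/192)·f/(1−f) ≈ 0.850 mcg/mL.
Difference ≈ 0.598 − 0.850 ≈ -0.252 mcg/mL.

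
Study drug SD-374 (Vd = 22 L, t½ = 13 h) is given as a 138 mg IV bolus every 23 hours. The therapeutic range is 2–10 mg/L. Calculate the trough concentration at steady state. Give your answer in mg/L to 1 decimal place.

2.6 mg/L

k = ln2/t½ = ln2/13 ≈ 0.053319 h⁻¹; fraction remaining f = e^(−kτ) = e^(−0.053319×23) ≈ 0.2934.
Accumulation ratio R = 1/(1 − f) ≈ 1/0.7066 ≈ 1.4152.
Each bolus raises the concentration by D/Vd = 138/22 ≈ 6.273 mg/L.
Steady-state peak Cmax,ss = C₀·R ≈ 6.273 × 1.4152 ≈ 8.878 mg/L.
Steady-state trough Cmin,ss = Cmax,ss·f ≈ 8.878 × 0.2934 ≈ 2.605 mg/L.
Trough 2.6 mg/L vs MEC 2 mg/L: adequate.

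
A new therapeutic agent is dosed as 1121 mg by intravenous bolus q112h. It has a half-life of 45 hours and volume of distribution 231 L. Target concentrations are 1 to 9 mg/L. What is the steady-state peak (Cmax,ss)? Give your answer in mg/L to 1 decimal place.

k = ln2/t½ = ln2/45 ≈ 0.015403 h⁻¹; fraction remaining f = e^(−kτ) = e^(−0.015403×112) ≈ 0.1781.
At steady state, accumulation factor R = 1/(1 − e^(−kτ)) ≈ 1.2167.
Single-dose peak C₀ = D/Vd = 1121/231 ≈ 4.853 mg/L.
Steady-state peak Cmax,ss = C₀·R ≈ 4.853 × 1.2167 ≈ 5.905 mg/L.
Peak 5.9 mg/L vs MTC 9 mg/L: below toxic threshold.

5.9 mg/L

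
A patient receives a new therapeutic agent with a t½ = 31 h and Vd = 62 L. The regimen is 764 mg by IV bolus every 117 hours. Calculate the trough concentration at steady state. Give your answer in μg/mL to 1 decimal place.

τ/t½ = 117/31 ≈ 3.7742, so fraction remaining f = (1/2)^(117/31) ≈ 0.0731.
Each bolus raises the concentration by D/Vd = 764/62 ≈ 12.323 μg/mL.
Steady-state trough Cmin,ss = C₀·f/(1−f) ≈ 12.323 × 0.0731/0.9269 ≈ 0.972 μg/mL.

1.0 μg/mL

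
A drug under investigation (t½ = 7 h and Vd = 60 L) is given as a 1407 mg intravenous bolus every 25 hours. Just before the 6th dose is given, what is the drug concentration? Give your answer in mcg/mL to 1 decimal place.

2.2 mcg/mL

f = (1/2)^(τ/t½) = (1/2)^(25/7) ≈ 0.0841.
C₀ = D/Vd = 1407/60 ≈ 23.450 mcg/mL.
Before the 6th dose, 5 doses have been given. Superposition: Cmin = C₀·(f + f² + … + f^5).
≈ 23.450 × (0.0841 + 0.0071 + 0.0006 + 0.0001 + 0.0000) ≈ 23.450 × 0.0919 ≈ 2.155 mcg/mL.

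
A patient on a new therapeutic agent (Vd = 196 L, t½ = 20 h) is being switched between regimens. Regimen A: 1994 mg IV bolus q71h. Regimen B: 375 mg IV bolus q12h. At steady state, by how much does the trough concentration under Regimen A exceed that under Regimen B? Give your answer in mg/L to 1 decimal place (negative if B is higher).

Regimen A: f = (1/2)^(71/20) ≈ 0.0854; Cmin,ss = (1994/196)·f/(1−f) ≈ 0.950 mg/L.
Regimen B: f = (1/2)^(12/20) ≈ 0.6598; Cmin,ss = (375/196)·f/(1−f) ≈ 3.711 mg/L.
Difference ≈ 0.950 − 3.711 ≈ -2.761 mg/L.

-2.8 mg/L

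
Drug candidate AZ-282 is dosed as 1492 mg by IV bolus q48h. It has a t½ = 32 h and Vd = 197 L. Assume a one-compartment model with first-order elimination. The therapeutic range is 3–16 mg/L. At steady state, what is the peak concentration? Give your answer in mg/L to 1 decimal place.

11.7 mg/L

k = ln2/t½ = ln2/32 ≈ 0.021661 h⁻¹; fraction remaining f = e^(−kτ) = e^(−0.021661×48) ≈ 0.3536.
Accumulation ratio R = 1/(1 − f) ≈ 1/0.6464 ≈ 1.5470.
Single-dose peak C₀ = D/Vd = 1492/197 ≈ 7.574 mg/L.
Steady-state peak Cmax,ss = C₀·R ≈ 7.574 × 1.5470 ≈ 11.717 mg/L.
Peak 11.7 mg/L vs MTC 16 mg/L: below toxic threshold.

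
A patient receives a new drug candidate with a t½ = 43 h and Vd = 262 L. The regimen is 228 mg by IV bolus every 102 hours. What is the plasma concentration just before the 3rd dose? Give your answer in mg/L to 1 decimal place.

f = (1/2)^(τ/t½) = (1/2)^(102/43) ≈ 0.1932.
C₀ = D/Vd = 228/262 ≈ 0.870 mg/L.
Before the 3rd dose, 2 doses have been given. Superposition: Cmin = C₀·(f + f²).
≈ 0.870 × (0.1932 + 0.0373) ≈ 0.870 × 0.2305 ≈ 0.201 mg/L.

0.2 mg/L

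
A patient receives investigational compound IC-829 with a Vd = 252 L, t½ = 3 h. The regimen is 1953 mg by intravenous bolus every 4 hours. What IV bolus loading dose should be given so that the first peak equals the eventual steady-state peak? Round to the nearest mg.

f = (1/2)^(4/3) ≈ 0.396850; accumulation ratio R = 1/(1−f) ≈ 1.65796.
Loading dose to hit Cmax,ss on first dose: D_load = D_maint·R ≈ 1953 × 1.65796 ≈ 3238.00 mg.

3238 mg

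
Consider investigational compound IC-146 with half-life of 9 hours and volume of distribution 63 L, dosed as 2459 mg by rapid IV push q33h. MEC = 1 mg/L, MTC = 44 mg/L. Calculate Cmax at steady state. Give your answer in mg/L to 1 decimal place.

42.4 mg/L

k = ln2/t½ = ln2/9 ≈ 0.077016 h⁻¹; fraction remaining f = e^(−kτ) = e^(−0.077016×33) ≈ 0.0787.
Accumulation ratio R = 1/(1 − f) ≈ 1/0.9213 ≈ 1.0854.
Single-dose peak C₀ = D/Vd = 2459/63 ≈ 39.032 mg/L.
Steady-state peak Cmax,ss = C₀·R ≈ 39.032 × 1.0854 ≈ 42.365 mg/L.
Peak 42.4 mg/L vs MTC 44 mg/L: below toxic threshold.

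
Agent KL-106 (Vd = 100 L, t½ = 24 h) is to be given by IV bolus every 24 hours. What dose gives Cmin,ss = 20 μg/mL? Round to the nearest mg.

2000 mg

τ/t½ = 24/24 ≈ 1, so f = (1/2)^(24/24) ≈ 0.500000.
Cmin,ss = (D/Vd)·f/(1−f), so D = Cmin,ss·Vd·(1−f)/f.
D = 20 × 100 × (1−f)/f ≈ 20 × 100 × 1.00000 ≈ 2000.00 mg.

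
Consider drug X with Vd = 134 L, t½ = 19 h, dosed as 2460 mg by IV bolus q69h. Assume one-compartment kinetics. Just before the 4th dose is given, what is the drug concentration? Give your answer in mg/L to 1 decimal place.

f = (1/2)^(τ/t½) = (1/2)^(69/19) ≈ 0.0807.
C₀ = D/Vd = 2460/134 ≈ 18.358 mg/L.
Before the 4th dose, 3 doses have been given. Superposition: Cmin = C₀·(f + f² + … + f^3).
≈ 18.358 × (0.0807 + 0.0065 + 0.0005) ≈ 18.358 × 0.0877 ≈ 1.610 mg/L.

1.6 mg/L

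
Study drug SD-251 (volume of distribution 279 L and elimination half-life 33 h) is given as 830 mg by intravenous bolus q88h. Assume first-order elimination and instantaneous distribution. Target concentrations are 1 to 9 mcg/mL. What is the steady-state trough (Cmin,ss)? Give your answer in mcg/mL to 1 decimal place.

0.6 mcg/mL

τ/t½ = 88/33 ≈ 2.6667, so fraction remaining f = (1/2)^(88/33) ≈ 0.1575.
Accumulation ratio R = 1/(1 − f) ≈ 1/0.8425 ≈ 1.1869.
Each bolus raises the concentration by D/Vd = 830/279 ≈ 2.975 mcg/mL.
Cmax,ss = C₀/(1 − f) ≈ 2.975/0.8425 ≈ 3.531 mcg/mL.
Steady-state trough Cmin,ss = Cmax,ss·f ≈ 3.531 × 0.1575 ≈ 0.556 mcg/mL.
Trough 0.6 mcg/mL vs MEC 1 mcg/mL: subtherapeutic.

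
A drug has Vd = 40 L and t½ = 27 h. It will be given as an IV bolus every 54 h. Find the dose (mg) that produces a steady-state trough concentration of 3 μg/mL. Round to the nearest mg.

360 mg

τ/t½ = 54/27 ≈ 2, so f = (1/2)^(54/27) ≈ 0.250000.
Cmin,ss = (D/Vd)·f/(1−f), so D = Cmin,ss·Vd·(1−f)/f.
D = 3 × 40 × (1−f)/f ≈ 3 × 40 × 3.00000 ≈ 360.00 mg.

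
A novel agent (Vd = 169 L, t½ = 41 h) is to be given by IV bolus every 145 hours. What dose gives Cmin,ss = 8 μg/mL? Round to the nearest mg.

14337 mg

τ/t½ = 145/41 ≈ 3.5366, so f = (1/2)^(145/41) ≈ 0.086175.
Cmin,ss = (D/Vd)·f/(1−f), so D = Cmin,ss·Vd·(1−f)/f.
D = 8 × 169 × (1−f)/f ≈ 8 × 169 × 10.60429 ≈ 14337.00 mg.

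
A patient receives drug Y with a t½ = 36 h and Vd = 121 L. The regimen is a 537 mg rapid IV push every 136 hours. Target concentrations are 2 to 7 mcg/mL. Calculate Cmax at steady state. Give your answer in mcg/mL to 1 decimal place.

4.8 mcg/mL

τ/t½ = 136/36 ≈ 3.7778, so fraction remaining f = (1/2)^(136/36) ≈ 0.0729.
Accumulation ratio R = 1/(1 − f) ≈ 1/0.9271 ≈ 1.0786.
Each bolus raises the concentration by D/Vd = 537/121 ≈ 4.438 mcg/mL.
Cmax,ss = C₀/(1 − f) ≈ 4.438/0.9271 ≈ 4.787 mcg/mL.
Peak 4.8 mcg/mL vs MTC 7 mcg/mL: below toxic threshold.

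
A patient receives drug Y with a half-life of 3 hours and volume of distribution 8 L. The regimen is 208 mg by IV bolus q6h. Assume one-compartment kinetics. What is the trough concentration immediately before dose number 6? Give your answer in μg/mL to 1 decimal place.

8.7 μg/mL

f = (1/2)^(τ/t½) = (1/2)^(6/3) ≈ 0.2500.
C₀ = D/Vd = 208/8 ≈ 26.000 μg/mL.
Before the 6th dose, 5 doses have been given. Superposition: Cmin = C₀·(f + f² + … + f^5).
≈ 26.000 × (0.2500 + 0.0625 + 0.0156 + 0.0039 + 0.0010) ≈ 26.000 × 0.3330 ≈ 8.658 μg/mL.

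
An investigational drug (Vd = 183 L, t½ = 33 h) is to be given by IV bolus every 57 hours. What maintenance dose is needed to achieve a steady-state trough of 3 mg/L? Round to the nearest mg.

1269 mg

τ/t½ = 57/33 ≈ 1.7273, so f = (1/2)^(57/33) ≈ 0.302022.
Cmin,ss = (D/Vd)·f/(1−f), so D = Cmin,ss·Vd·(1−f)/f.
D = 3 × 183 × (1−f)/f ≈ 3 × 183 × 2.31102 ≈ 1268.75 mg.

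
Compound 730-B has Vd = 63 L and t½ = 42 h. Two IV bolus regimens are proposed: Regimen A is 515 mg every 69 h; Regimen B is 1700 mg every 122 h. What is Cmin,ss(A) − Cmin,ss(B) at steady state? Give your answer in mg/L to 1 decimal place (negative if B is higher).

Regimen A: f = (1/2)^(69/42) ≈ 0.3202; Cmin,ss = (515/63)·f/(1−f) ≈ 3.850 mg/L.
Regimen B: f = (1/2)^(122/42) ≈ 0.1335; Cmin,ss = (1700/63)·f/(1−f) ≈ 4.157 mg/L.
Difference ≈ 3.850 − 4.157 ≈ -0.307 mg/L.

-0.3 mg/L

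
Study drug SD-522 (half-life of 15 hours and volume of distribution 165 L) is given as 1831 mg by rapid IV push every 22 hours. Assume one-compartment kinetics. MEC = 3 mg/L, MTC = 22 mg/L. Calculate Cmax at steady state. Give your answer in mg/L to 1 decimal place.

Over one 22-h interval, 22/15 ≈ 1.4667 half-lives elapse, leaving f ≈ 0.3618 of each dose.
At steady state, accumulation factor R = 1/(1 − e^(−kτ)) ≈ 1.5669.
Each bolus raises the concentration by D/Vd = 1831/165 ≈ 11.097 mg/L.
Steady-state peak Cmax,ss = C₀·R ≈ 11.097 × 1.5669 ≈ 17.388 mg/L.
Peak 17.4 mg/L vs MTC 22 mg/L: below toxic threshold.

17.4 mg/L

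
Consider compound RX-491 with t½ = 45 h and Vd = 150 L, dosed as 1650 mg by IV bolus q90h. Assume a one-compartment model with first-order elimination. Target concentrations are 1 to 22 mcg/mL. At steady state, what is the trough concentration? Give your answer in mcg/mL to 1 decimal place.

τ = 90 h = 2 half-lives, so f = (1/2)^2 = 0.25.
Accumulation ratio R = 1/(1 − f) = 1/0.75 = 4/3.
Single-dose peak C₀ = D/Vd = 1650/150 = 11 mcg/mL.
Steady-state peak Cmax,ss = C₀·R = 11 × 4/3 ≈ 14.667 mcg/mL.
Steady-state trough Cmin,ss = Cmax,ss·f ≈ 14.667 × 0.25 ≈ 3.667 mcg/mL.
Trough 3.7 mcg/mL vs MEC 1 mcg/mL: adequate.

3.7 mcg/mL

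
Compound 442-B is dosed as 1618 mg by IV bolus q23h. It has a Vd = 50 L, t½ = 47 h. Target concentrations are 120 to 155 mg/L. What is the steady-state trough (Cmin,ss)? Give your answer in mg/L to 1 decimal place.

Over one 23-h interval, 23/47 ≈ 0.48936 half-lives elapse, leaving f ≈ 0.7123 of each dose.
At steady state, accumulation factor R = 1/(1 − e^(−kτ)) ≈ 3.4758.
Single-dose peak C₀ = D/Vd = 1618/50 ≈ 32.360 mg/L.
Steady-state peak Cmax,ss = C₀·R ≈ 32.360 × 3.4758 ≈ 112.477 mg/L.
One interval later, Cmin,ss = Cmax,ss·e^(−kτ) ≈ 112.477 × 0.7123 ≈ 80.117 mg/L.
Trough 80.1 mg/L vs MEC 120 mg/L: subtherapeutic.

80.1 mg/L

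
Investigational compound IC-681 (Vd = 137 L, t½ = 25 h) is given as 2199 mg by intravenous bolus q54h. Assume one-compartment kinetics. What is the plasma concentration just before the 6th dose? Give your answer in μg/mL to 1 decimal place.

4.6 μg/mL

f = (1/2)^(τ/t½) = (1/2)^(54/25) ≈ 0.2238.
C₀ = D/Vd = 2199/137 ≈ 16.051 μg/mL.
Before the 6th dose, 5 doses have been given. Superposition: Cmin = C₀·(f + f² + … + f^5).
≈ 16.051 × (0.2238 + 0.0501 + 0.0112 + 0.0025 + 0.0006) ≈ 16.051 × 0.2882 ≈ 4.626 μg/mL.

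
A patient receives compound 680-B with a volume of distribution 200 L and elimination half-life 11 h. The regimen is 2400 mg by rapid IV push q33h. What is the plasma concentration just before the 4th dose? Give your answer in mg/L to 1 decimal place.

f = (1/2)^(τ/t½) = (1/2)^(33/11) ≈ 0.1250.
C₀ = D/Vd = 2400/200 ≈ 12.000 mg/L.
Before the 4th dose, 3 doses have been given. Superposition: Cmin = C₀·(f + f² + … + f^3).
≈ 12.000 × (0.1250 + 0.0156 + 0.0020) ≈ 12.000 × 0.1426 ≈ 1.711 mg/L.

1.7 mg/L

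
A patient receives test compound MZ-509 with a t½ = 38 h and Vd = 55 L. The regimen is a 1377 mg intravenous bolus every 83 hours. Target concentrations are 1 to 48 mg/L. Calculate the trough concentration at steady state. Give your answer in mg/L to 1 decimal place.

k = ln2/t½ = ln2/38 ≈ 0.018241 h⁻¹; fraction remaining f = e^(−kτ) = e^(−0.018241×83) ≈ 0.2200.
Single-dose peak C₀ = D/Vd = 1377/55 ≈ 25.036 mg/L.
Steady-state trough Cmin,ss = C₀·f/(1−f) ≈ 25.036 × 0.2200/0.7800 ≈ 7.061 mg/L.
Trough 7.1 mg/L vs MEC 1 mg/L: adequate.

7.1 mg/L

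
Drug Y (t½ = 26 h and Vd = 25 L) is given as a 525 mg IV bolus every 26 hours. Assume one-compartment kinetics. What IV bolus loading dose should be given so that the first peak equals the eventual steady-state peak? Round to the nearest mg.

f = (1/2)^(26/26) ≈ 0.500000; accumulation ratio R = 1/(1−f) ≈ 2.00000.
Loading dose to hit Cmax,ss on first dose: D_load = D_maint·R ≈ 525 × 2.00000 ≈ 1050.00 mg.

1050 mg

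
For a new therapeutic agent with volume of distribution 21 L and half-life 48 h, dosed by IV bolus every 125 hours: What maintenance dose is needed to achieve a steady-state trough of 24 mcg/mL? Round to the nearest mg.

τ/t½ = 125/48 ≈ 2.6042, so f = (1/2)^(125/48) ≈ 0.164463.
Cmin,ss = (D/Vd)·f/(1−f), so D = Cmin,ss·Vd·(1−f)/f.
D = 24 × 21 × (1−f)/f ≈ 24 × 21 × 5.08039 ≈ 2560.52 mg.

2561 mg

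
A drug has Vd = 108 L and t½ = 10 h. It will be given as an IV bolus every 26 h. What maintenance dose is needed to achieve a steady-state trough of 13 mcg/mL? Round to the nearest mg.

7108 mg

τ/t½ = 26/10 ≈ 2.6, so f = (1/2)^(26/10) ≈ 0.164938.
Cmin,ss = (D/Vd)·f/(1−f), so D = Cmin,ss·Vd·(1−f)/f.
D = 13 × 108 × (1−f)/f ≈ 13 × 108 × 5.06288 ≈ 7108.28 mg.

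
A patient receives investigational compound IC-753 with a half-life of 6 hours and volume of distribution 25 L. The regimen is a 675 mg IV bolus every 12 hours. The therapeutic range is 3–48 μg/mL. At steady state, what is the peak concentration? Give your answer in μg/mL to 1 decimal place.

36.0 μg/mL

The dosing interval is 2 half-lives, so f = 2^(−2) = 0.25.
At steady state, R = 1/(1 − 0.25) = 4/3.
Single-dose peak C₀ = D/Vd = 675/25 = 27 μg/mL.
Steady-state peak Cmax,ss = C₀·R = 27 × 4/3 ≈ 36.000 μg/mL.
Peak 36.0 μg/mL vs MTC 48 μg/mL: below toxic threshold.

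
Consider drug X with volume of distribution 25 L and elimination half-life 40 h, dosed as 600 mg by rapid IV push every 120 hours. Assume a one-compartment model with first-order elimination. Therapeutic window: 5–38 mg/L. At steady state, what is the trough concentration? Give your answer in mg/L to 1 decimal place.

τ = 120 h = 3 half-lives, so f = (1/2)^3 = 0.125.
Accumulation ratio R = 1/(1 − f) = 1/0.875 = 8/7.
Single-dose peak C₀ = D/Vd = 600/25 = 24 mg/L.
Steady-state peak Cmax,ss = C₀·R = 24 × 8/7 ≈ 27.429 mg/L.
Steady-state trough Cmin,ss = Cmax,ss·f ≈ 27.429 × 0.125 ≈ 3.429 mg/L.
Trough 3.4 mg/L vs MEC 5 mg/L: subtherapeutic.

3.4 mg/L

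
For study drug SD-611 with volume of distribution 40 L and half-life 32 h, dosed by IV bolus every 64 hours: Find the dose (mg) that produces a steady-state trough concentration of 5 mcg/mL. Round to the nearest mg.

τ/t½ = 64/32 ≈ 2, so f = (1/2)^(64/32) ≈ 0.250000.
Cmin,ss = (D/Vd)·f/(1−f), so D = Cmin,ss·Vd·(1−f)/f.
D = 5 × 40 × (1−f)/f ≈ 5 × 40 × 3.00000 ≈ 600.00 mg.

600 mg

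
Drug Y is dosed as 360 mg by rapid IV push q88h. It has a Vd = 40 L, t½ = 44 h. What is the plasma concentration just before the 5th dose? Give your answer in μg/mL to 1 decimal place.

f = (1/2)^(τ/t½) = (1/2)^(88/44) ≈ 0.2500.
C₀ = D/Vd = 360/40 ≈ 9.000 μg/mL.
Before the 5th dose, 4 doses have been given. Superposition: Cmin = C₀·(f + f² + … + f^4).
≈ 9.000 × (0.2500 + 0.0625 + 0.0156 + 0.0039) ≈ 9.000 × 0.3320 ≈ 2.988 μg/mL.

3.0 μg/mL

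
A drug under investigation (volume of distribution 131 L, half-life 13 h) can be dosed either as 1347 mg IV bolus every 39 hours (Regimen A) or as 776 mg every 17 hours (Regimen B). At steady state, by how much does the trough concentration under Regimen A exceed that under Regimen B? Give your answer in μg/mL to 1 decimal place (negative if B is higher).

Regimen A: f = (1/2)^(39/13) ≈ 0.1250; Cmin,ss = (1347/131)·f/(1−f) ≈ 1.469 μg/mL.
Regimen B: f = (1/2)^(17/13) ≈ 0.4040; Cmin,ss = (776/131)·f/(1−f) ≈ 4.015 μg/mL.
Difference ≈ 1.469 − 4.015 ≈ -2.546 μg/mL.

-2.5 μg/mL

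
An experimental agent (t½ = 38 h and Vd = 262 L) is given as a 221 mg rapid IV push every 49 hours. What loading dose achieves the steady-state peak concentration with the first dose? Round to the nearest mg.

374 mg

f = (1/2)^(49/38) ≈ 0.409100; accumulation ratio R = 1/(1−f) ≈ 1.69233.
Loading dose to hit Cmax,ss on first dose: D_load = D_maint·R ≈ 221 × 1.69233 ≈ 374.00 mg.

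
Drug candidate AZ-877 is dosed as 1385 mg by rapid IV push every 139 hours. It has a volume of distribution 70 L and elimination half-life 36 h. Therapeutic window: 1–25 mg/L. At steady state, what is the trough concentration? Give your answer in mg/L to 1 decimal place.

k = ln2/t½ = ln2/36 ≈ 0.019254 h⁻¹; fraction remaining f = e^(−kτ) = e^(−0.019254×139) ≈ 0.0688.
Accumulation ratio R = 1/(1 − f) ≈ 1/0.9312 ≈ 1.0739.
Single-dose peak C₀ = D/Vd = 1385/70 ≈ 19.786 mg/L.
Steady-state peak Cmax,ss = C₀·R ≈ 19.786 × 1.0739 ≈ 21.248 mg/L.
One interval later, Cmin,ss = Cmax,ss·e^(−kτ) ≈ 21.248 × 0.0688 ≈ 1.462 mg/L.
Trough 1.5 mg/L vs MEC 1 mg/L: adequate.

1.5 mg/L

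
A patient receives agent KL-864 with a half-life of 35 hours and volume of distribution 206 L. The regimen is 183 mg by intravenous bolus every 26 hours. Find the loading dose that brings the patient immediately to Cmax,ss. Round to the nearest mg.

455 mg

f = (1/2)^(26/35) ≈ 0.597555; accumulation ratio R = 1/(1−f) ≈ 2.48481.
Loading dose to hit Cmax,ss on first dose: D_load = D_maint·R ≈ 183 × 2.48481 ≈ 454.72 mg.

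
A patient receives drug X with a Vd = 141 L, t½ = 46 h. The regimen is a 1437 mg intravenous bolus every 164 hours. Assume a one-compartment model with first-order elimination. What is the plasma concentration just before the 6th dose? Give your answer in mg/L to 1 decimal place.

0.9 mg/L

f = (1/2)^(τ/t½) = (1/2)^(164/46) ≈ 0.0845.
C₀ = D/Vd = 1437/141 ≈ 10.191 mg/L.
Before the 6th dose, 5 doses have been given. Superposition: Cmin = C₀·(f + f² + … + f^5).
≈ 10.191 × (0.0845 + 0.0071 + 0.0006 + 0.0001 + 0.0000) ≈ 10.191 × 0.0923 ≈ 0.941 mg/L.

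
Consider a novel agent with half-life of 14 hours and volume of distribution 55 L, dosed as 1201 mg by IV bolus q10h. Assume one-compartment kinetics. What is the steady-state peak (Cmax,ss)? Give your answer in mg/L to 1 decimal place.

τ/t½ = 10/14 ≈ 0.71429, so fraction remaining f = (1/2)^(10/14) ≈ 0.6095.
At steady state, accumulation factor R = 1/(1 − e^(−kτ)) ≈ 2.5608.
Each bolus raises the concentration by D/Vd = 1201/55 ≈ 21.836 mg/L.
Steady-state peak Cmax,ss = C₀·R ≈ 21.836 × 2.5608 ≈ 55.918 mg/L.

55.9 mg/L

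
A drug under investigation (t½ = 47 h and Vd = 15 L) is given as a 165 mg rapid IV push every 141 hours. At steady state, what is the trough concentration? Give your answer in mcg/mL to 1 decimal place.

1.6 mcg/mL

τ = 141 h = 3 half-lives, so f = (1/2)^3 = 0.125.
At steady state, R = 1/(1 − 0.125) = 8/7.
Single-dose peak C₀ = D/Vd = 165/15 = 11 mcg/mL.
Steady-state peak Cmax,ss = C₀·R = 11 × 8/7 ≈ 12.571 mcg/mL.
Steady-state trough Cmin,ss = Cmax,ss·f ≈ 12.571 × 0.125 ≈ 1.571 mcg/mL.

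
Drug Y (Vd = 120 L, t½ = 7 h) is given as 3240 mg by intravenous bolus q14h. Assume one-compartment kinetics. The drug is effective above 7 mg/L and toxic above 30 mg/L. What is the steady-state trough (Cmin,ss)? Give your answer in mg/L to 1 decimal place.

The dosing interval is 2 half-lives, so f = 2^(−2) = 0.25.
At steady state, R = 1/(1 − 0.25) = 4/3.
Single-dose peak C₀ = D/Vd = 3240/120 = 27 mg/L.
Steady-state peak Cmax,ss = C₀·R = 27 × 4/3 ≈ 36.000 mg/L.
Steady-state trough Cmin,ss = Cmax,ss·f ≈ 36.000 × 0.25 ≈ 9.000 mg/L.
Trough 9.0 mg/L vs MEC 7 mg/L: adequate.

9.0 mg/L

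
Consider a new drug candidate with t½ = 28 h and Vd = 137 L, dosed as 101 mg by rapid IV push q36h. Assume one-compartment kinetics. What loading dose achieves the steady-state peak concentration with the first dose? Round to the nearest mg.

f = (1/2)^(36/28) ≈ 0.410168; accumulation ratio R = 1/(1−f) ≈ 1.69540.
Loading dose to hit Cmax,ss on first dose: D_load = D_maint·R ≈ 101 × 1.69540 ≈ 171.24 mg.

171 mg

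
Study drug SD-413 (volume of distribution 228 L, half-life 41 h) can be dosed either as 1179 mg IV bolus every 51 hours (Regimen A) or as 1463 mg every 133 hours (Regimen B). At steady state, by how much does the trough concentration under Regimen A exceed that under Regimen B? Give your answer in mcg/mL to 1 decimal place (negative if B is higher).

Regimen A: f = (1/2)^(51/41) ≈ 0.4222; Cmin,ss = (1179/228)·f/(1−f) ≈ 3.779 mcg/mL.
Regimen B: f = (1/2)^(133/41) ≈ 0.1056; Cmin,ss = (1463/228)·f/(1−f) ≈ 0.758 mcg/mL.
Difference ≈ 3.779 − 0.758 ≈ 3.021 mcg/mL.

3.0 mcg/mL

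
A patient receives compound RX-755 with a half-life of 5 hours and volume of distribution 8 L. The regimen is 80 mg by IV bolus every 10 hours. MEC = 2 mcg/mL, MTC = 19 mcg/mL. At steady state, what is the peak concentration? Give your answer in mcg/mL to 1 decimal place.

The dosing interval is 2 half-lives, so f = 2^(−2) = 0.25.
At steady state, R = 1/(1 − 0.25) = 4/3.
Single-dose peak C₀ = D/Vd = 80/8 = 10 mcg/mL.
Steady-state peak Cmax,ss = C₀·R = 10 × 4/3 ≈ 13.333 mcg/mL.
Peak 13.3 mcg/mL vs MTC 19 mcg/mL: below toxic threshold.

13.3 mcg/mL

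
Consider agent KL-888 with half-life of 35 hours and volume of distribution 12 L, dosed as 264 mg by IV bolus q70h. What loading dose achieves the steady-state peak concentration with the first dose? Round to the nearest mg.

f = (1/2)^(70/35) ≈ 0.250000; accumulation ratio R = 1/(1−f) ≈ 1.33333.
Loading dose to hit Cmax,ss on first dose: D_load = D_maint·R ≈ 264 × 1.33333 ≈ 352.00 mg.

352 mg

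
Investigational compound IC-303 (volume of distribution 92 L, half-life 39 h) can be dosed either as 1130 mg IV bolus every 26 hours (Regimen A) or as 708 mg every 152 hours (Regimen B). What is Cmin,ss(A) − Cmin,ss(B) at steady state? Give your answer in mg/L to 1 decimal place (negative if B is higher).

Regimen A: f = (1/2)^(26/39) ≈ 0.6300; Cmin,ss = (1130/92)·f/(1−f) ≈ 20.914 mg/L.
Regimen B: f = (1/2)^(152/39) ≈ 0.0671; Cmin,ss = (708/92)·f/(1−f) ≈ 0.554 mg/L.
Difference ≈ 20.914 − 0.554 ≈ 20.360 mg/L.

20.4 mg/L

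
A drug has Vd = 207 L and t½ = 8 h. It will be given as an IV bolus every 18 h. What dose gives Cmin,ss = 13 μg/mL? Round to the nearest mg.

τ/t½ = 18/8 ≈ 2.25, so f = (1/2)^(18/8) ≈ 0.210224.
Cmin,ss = (D/Vd)·f/(1−f), so D = Cmin,ss·Vd·(1−f)/f.
D = 13 × 207 × (1−f)/f ≈ 13 × 207 × 3.75683 ≈ 10109.63 mg.

10110 mg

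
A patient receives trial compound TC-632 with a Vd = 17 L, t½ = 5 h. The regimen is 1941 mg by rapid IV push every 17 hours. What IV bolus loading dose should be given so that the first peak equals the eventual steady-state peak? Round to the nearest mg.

2144 mg

f = (1/2)^(17/5) ≈ 0.094732; accumulation ratio R = 1/(1−f) ≈ 1.10465.
Loading dose to hit Cmax,ss on first dose: D_load = D_maint·R ≈ 1941 × 1.10465 ≈ 2144.13 mg.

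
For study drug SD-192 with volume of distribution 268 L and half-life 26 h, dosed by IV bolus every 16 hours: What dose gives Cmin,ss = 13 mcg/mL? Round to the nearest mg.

τ/t½ = 16/26 ≈ 0.61538, so f = (1/2)^(16/26) ≈ 0.652756.
Cmin,ss = (D/Vd)·f/(1−f), so D = Cmin,ss·Vd·(1−f)/f.
D = 13 × 268 × (1−f)/f ≈ 13 × 268 × 0.53197 ≈ 1853.38 mg.

1853 mg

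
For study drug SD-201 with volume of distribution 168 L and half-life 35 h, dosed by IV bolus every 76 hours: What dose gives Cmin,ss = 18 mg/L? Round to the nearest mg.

τ/t½ = 76/35 ≈ 2.1714, so f = (1/2)^(76/35) ≈ 0.221991.
Cmin,ss = (D/Vd)·f/(1−f), so D = Cmin,ss·Vd·(1−f)/f.
D = 18 × 168 × (1−f)/f ≈ 18 × 168 × 3.50469 ≈ 10598.18 mg.

10598 mg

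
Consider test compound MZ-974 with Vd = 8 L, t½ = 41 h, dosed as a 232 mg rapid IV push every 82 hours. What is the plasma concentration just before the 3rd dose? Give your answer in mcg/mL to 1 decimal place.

f = (1/2)^(τ/t½) = (1/2)^(82/41) ≈ 0.2500.
C₀ = D/Vd = 232/8 ≈ 29.000 mcg/mL.
Before the 3rd dose, 2 doses have been given. Superposition: Cmin = C₀·(f + f²).
≈ 29.000 × (0.2500 + 0.0625) ≈ 29.000 × 0.3125 ≈ 9.062 mcg/mL.

9.1 mcg/mL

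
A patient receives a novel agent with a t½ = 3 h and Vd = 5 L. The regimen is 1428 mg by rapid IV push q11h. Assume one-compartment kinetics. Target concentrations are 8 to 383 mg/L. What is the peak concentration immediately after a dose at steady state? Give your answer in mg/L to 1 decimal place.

τ/t½ = 11/3 ≈ 3.6667, so fraction remaining f = (1/2)^(11/3) ≈ 0.0787.
At steady state, accumulation factor R = 1/(1 − e^(−kτ)) ≈ 1.0854.
Each bolus raises the concentration by D/Vd = 1428/5 ≈ 285.600 mg/L.
Steady-state peak Cmax,ss = C₀·R ≈ 285.600 × 1.0854 ≈ 309.990 mg/L.
Peak 310.0 mg/L vs MTC 383 mg/L: below toxic threshold.

310.0 mg/L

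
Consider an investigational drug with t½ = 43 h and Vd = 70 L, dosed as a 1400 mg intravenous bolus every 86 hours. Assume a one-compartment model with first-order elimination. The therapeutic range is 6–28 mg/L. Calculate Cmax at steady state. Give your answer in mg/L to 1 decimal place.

26.7 mg/L

τ = 86 h = 2 half-lives, so f = (1/2)^2 = 0.25.
Accumulation ratio R = 1/(1 − f) = 1/0.75 = 4/3.
Single-dose peak C₀ = D/Vd = 1400/70 = 20 mg/L.
Steady-state peak Cmax,ss = C₀·R = 20 × 4/3 ≈ 26.667 mg/L.
Peak 26.7 mg/L vs MTC 28 mg/L: below toxic threshold.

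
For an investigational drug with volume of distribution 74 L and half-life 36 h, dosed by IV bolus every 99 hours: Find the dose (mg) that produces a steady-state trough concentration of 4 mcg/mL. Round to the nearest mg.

1695 mg

τ/t½ = 99/36 ≈ 2.75, so f = (1/2)^(99/36) ≈ 0.148651.
Cmin,ss = (D/Vd)·f/(1−f), so D = Cmin,ss·Vd·(1−f)/f.
D = 4 × 74 × (1−f)/f ≈ 4 × 74 × 5.72717 ≈ 1695.24 mg.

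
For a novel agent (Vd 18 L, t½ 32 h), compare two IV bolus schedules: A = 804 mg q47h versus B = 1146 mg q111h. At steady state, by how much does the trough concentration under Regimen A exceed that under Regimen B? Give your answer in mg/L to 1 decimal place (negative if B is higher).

18.9 mg/L

Regimen A: f = (1/2)^(47/32) ≈ 0.3613; Cmin,ss = (804/18)·f/(1−f) ≈ 25.267 mg/L.
Regimen B: f = (1/2)^(111/32) ≈ 0.0903; Cmin,ss = (1146/18)·f/(1−f) ≈ 6.320 mg/L.
Difference ≈ 25.267 − 6.320 ≈ 18.947 mg/L.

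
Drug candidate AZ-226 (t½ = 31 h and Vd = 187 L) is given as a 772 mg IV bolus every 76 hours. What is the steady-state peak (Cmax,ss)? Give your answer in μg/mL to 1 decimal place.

τ/t½ = 76/31 ≈ 2.4516, so fraction remaining f = (1/2)^(76/31) ≈ 0.1828.
At steady state, accumulation factor R = 1/(1 − e^(−kτ)) ≈ 1.2237.
Single-dose peak C₀ = D/Vd = 772/187 ≈ 4.128 μg/mL.
Steady-state peak Cmax,ss = C₀·R ≈ 4.128 × 1.2237 ≈ 5.051 μg/mL.

5.1 μg/mL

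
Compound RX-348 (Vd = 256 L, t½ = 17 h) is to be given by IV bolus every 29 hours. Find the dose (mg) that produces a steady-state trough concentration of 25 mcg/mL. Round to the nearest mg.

14479 mg

τ/t½ = 29/17 ≈ 1.7059, so f = (1/2)^(29/17) ≈ 0.306534.
Cmin,ss = (D/Vd)·f/(1−f), so D = Cmin,ss·Vd·(1−f)/f.
D = 25 × 256 × (1−f)/f ≈ 25 × 256 × 2.26228 ≈ 14478.59 mg.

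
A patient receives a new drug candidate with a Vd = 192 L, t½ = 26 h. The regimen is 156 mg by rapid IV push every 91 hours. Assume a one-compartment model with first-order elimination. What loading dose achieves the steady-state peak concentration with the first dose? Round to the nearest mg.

171 mg

f = (1/2)^(91/26) ≈ 0.088388; accumulation ratio R = 1/(1−f) ≈ 1.09696.
Loading dose to hit Cmax,ss on first dose: D_load = D_maint·R ≈ 156 × 1.09696 ≈ 171.13 mg.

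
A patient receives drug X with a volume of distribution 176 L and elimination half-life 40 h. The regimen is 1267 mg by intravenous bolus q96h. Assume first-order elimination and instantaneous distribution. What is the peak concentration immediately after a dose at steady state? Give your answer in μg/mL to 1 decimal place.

k = ln2/t½ = ln2/40 ≈ 0.017329 h⁻¹; fraction remaining f = e^(−kτ) = e^(−0.017329×96) ≈ 0.1895.
Accumulation ratio R = 1/(1 − f) ≈ 1/0.8105 ≈ 1.2338.
Single-dose peak C₀ = D/Vd = 1267/176 ≈ 7.199 μg/mL.
Steady-state peak Cmax,ss = C₀·R ≈ 7.199 × 1.2338 ≈ 8.882 μg/mL.

8.9 μg/mL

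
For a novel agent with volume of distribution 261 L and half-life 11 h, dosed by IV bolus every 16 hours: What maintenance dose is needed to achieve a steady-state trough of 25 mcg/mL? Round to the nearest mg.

11358 mg

τ/t½ = 16/11 ≈ 1.4545, so f = (1/2)^(16/11) ≈ 0.364870.
Cmin,ss = (D/Vd)·f/(1−f), so D = Cmin,ss·Vd·(1−f)/f.
D = 25 × 261 × (1−f)/f ≈ 25 × 261 × 1.74070 ≈ 11358.07 mg.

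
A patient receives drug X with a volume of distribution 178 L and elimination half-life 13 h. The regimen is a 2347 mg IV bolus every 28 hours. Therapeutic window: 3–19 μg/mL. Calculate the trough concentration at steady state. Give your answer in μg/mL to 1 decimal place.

3.8 μg/mL

k = ln2/t½ = ln2/13 ≈ 0.053319 h⁻¹; fraction remaining f = e^(−kτ) = e^(−0.053319×28) ≈ 0.2247.
Each bolus raises the concentration by D/Vd = 2347/178 ≈ 13.185 μg/mL.
Steady-state trough Cmin,ss = C₀·f/(1−f) ≈ 13.185 × 0.2247/0.7753 ≈ 3.821 μg/mL.
Trough 3.8 μg/mL vs MEC 3 μg/mL: adequate.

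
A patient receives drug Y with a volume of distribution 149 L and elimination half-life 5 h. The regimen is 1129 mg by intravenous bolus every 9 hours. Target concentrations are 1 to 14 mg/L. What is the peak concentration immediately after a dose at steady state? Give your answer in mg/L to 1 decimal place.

10.6 mg/L

τ/t½ = 9/5 ≈ 1.8, so fraction remaining f = (1/2)^(9/5) ≈ 0.2872.
At steady state, accumulation factor R = 1/(1 − e^(−kτ)) ≈ 1.4029.
Single-dose peak C₀ = D/Vd = 1129/149 ≈ 7.577 mg/L.
Steady-state peak Cmax,ss = C₀·R ≈ 7.577 × 1.4029 ≈ 10.630 mg/L.
Peak 10.6 mg/L vs MTC 14 mg/L: below toxic threshold.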